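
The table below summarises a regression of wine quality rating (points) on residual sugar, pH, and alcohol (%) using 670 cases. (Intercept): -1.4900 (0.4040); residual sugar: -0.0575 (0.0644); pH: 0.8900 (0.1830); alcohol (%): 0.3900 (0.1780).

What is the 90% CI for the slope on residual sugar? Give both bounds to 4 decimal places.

Read off: b = -0.0575, SE = 0.0644 for residual sugar.
df = n − k − 1 = 670 − 3 − 1 = 666.
t* = t_{0.05, 666} = 1.647145.
Margin = t* × SE = 1.647145 × 0.0644 = 0.106076.
CI: -0.0575 ± 0.106076 → (-0.1636, 0.0486).

(-0.1636, 0.0486)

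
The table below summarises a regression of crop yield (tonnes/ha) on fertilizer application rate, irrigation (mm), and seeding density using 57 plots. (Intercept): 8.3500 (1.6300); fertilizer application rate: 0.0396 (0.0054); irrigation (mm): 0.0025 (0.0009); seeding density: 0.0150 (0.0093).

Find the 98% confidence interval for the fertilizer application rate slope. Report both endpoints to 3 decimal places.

Read off: b = 0.0396, SE = 0.0054 for fertilizer application rate.
df = n − k − 1 = 57 − 3 − 1 = 53.
t* = t_{0.01, 53} = 2.39879.
Margin = t* × SE = 2.39879 × 0.0054 = 0.01295.
CI: 0.0396 ± 0.01295 → (0.027, 0.053).

(0.027, 0.053)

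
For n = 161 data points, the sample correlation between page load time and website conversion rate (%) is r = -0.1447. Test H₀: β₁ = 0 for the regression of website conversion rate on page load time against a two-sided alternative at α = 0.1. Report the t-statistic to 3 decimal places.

t = r·√(n − 2)/√(1 − r²) = -0.1447·√159/√0.979062 = -1.844.
df = n − 2 = 159.
Two-sided p ≈ 0.0670, which is < 0.1, so reject H₀.
There is evidence of a linear association between page load time and website conversion rate.

t = -1.844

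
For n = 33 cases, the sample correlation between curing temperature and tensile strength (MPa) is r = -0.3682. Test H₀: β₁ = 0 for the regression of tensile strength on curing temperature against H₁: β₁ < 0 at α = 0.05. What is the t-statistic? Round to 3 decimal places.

t = r·√(n − 2)/√(1 − r²) = -0.3682·√31/√0.864429 = -2.205.
df = n − 2 = 31.
One-sided p ≈ 0.0175, which is < 0.05, so reject H₀.
There is evidence of a linear association between curing temperature and tensile strength.

t = -2.205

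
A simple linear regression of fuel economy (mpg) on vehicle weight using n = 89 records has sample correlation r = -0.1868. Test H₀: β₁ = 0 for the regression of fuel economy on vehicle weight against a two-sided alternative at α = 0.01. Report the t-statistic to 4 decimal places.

t = -1.7736

t = r·√(n − 2)/√(1 − r²) = -0.1868·√87/√0.965106 = -1.7736.
df = n − 2 = 87.
Two-sided p ≈ 0.0796, which is ≥ 0.01, so fail to reject H₀.
The data do not give significant evidence of a linear association between vehicle weight and fuel economy.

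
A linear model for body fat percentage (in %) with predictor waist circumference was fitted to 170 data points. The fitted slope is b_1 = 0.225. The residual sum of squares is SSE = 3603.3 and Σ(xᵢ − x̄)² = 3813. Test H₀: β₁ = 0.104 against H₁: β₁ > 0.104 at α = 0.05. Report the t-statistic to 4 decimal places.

t = 1.6133

MSE = SSE/(n − 2) = 3603.3/168 = 21.4482.
SE(b_1) = √(MSE/Sₓₓ) = √(21.4482/3813) = 0.0750002.
t = (0.225 − 0.104) / 0.0750002 = 1.6133.
df = n − 2 = 168.
One-sided p ≈ 0.0543, which is ≥ 0.05, so fail to reject H₀.
The data do not give significant evidence that the true slope on waist circumference exceeds 0.104 % per unit.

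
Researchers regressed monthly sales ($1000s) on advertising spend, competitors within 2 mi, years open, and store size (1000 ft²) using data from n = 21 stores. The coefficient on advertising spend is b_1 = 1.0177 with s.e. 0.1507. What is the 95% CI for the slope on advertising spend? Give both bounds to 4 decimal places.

(0.6982, 1.3372)

df = n − k − 1 = 21 − 4 − 1 = 16.
t* = t_{0.025, 16} = 2.119905.
Margin = t* × SE = 2.119905 × 0.1507 = 0.319470.
CI: 1.0177 ± 0.319470 → (0.6982, 1.3372).
With 95% confidence, each one-unit increase in advertising spend is associated with a change of between 0.6982 and 1.3372 $1000s in monthly sales, holding the other predictors fixed.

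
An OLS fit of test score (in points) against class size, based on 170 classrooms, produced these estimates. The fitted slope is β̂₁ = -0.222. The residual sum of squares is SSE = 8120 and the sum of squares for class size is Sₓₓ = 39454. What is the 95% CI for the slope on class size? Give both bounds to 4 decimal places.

(-0.2911, -0.1529)

MSE = SSE/(n − 2) = 8120/168 = 48.3333.
SE(β̂₁) = √(MSE/Sₓₓ) = √(48.3333/39454) = 0.0350008.
df = n − 2 = 168.
t* = t_{0.025, 168} = 1.974185.
Margin = t* × SE = 1.974185 × 0.0350008 = 0.069098.
CI: -0.222 ± 0.069098 → (-0.2911, -0.1529).
With 95% confidence, each one-unit increase in class size is associated with a change of between -0.2911 and -0.1529 points in test score.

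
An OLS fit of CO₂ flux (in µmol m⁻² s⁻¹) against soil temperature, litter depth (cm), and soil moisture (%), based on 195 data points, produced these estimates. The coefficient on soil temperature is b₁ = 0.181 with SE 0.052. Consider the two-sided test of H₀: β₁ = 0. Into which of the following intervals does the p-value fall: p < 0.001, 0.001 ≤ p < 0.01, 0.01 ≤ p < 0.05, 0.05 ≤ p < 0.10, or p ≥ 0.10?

t = 0.181 / 0.052 = 3.481.
df = n − k − 1 = 195 − 3 − 1 = 191.
Two-sided p = 2·P(T_{191} > |t|) ≈ 0.0006.
So p < 0.001.

p < 0.001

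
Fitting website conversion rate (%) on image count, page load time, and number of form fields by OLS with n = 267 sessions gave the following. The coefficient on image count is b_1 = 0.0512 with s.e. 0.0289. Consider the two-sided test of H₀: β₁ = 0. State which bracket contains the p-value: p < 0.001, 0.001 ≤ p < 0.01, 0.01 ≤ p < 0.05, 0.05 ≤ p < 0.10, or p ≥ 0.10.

t = 0.0512 / 0.0289 = 1.772.
df = n − k − 1 = 267 − 3 − 1 = 263.
Two-sided p = 2·P(T_{263} > |t|) ≈ 0.0776.
So 0.05 ≤ p < 0.10.

0.05 ≤ p < 0.10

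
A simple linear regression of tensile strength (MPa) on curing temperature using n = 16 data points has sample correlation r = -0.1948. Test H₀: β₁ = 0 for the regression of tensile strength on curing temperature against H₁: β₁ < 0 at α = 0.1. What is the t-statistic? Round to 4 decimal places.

t = -0.7431

t = r·√(n − 2)/√(1 − r²) = -0.1948·√14/√0.962053 = -0.7431.
df = n − 2 = 14.
One-sided p ≈ 0.2349, which is ≥ 0.1, so fail to reject H₀.
The data do not give significant evidence of a linear association between curing temperature and tensile strength.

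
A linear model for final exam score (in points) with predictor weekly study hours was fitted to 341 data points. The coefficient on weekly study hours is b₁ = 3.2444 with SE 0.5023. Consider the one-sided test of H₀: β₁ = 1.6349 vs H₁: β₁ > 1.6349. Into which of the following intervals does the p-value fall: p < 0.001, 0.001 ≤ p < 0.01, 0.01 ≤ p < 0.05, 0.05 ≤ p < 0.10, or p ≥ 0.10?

t = (3.2444 − 1.6349) / 0.5023 = 3.204.
df = n − 2 = 341 − 2 = 339.
One-sided p = P(T_{339} > t) ≈ 0.0007.
So p < 0.001.

p < 0.001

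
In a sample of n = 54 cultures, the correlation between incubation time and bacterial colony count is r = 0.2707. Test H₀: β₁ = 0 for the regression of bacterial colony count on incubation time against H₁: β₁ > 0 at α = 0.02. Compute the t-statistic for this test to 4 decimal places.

t = 2.0278

t = r·√(n − 2)/√(1 − r²) = 0.2707·√52/√0.926722 = 2.0278.
df = n − 2 = 52.
One-sided p ≈ 0.0239, which is ≥ 0.02, so fail to reject H₀.
The data do not give significant evidence of a linear association between incubation time and bacterial colony count.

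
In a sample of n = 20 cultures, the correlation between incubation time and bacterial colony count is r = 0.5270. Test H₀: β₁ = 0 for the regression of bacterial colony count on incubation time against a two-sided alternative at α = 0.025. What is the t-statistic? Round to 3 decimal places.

t = r·√(n − 2)/√(1 − r²) = 0.5270·√18/√0.722271 = 2.631.
df = n − 2 = 18.
Two-sided p ≈ 0.0170, which is < 0.025, so reject H₀.
There is evidence of a linear association between incubation time and bacterial colony count.

t = 2.631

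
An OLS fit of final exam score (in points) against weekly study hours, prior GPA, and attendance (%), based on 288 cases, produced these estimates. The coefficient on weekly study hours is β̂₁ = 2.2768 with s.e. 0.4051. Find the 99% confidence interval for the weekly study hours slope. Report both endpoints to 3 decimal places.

(1.226, 3.327)

df = n − k − 1 = 288 − 3 − 1 = 284.
t* = t_{0.005, 284} = 2.593251.
Margin = t* × SE = 2.593251 × 0.4051 = 1.05053.
CI: 2.2768 ± 1.05053 → (1.226, 3.327).
With 99% confidence, each one-unit increase in weekly study hours is associated with a change of between 1.226 and 3.327 points in final exam score, holding the other predictors fixed.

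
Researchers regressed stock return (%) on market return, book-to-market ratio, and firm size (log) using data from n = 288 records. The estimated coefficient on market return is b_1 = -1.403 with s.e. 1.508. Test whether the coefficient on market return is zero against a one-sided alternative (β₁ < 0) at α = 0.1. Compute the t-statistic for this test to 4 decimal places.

t = -0.9304

H₀: β₁ = 0 vs H₁: β₁ < 0.
t = (b_1 − β₁⁰)/SE = -1.403 / 1.508 = -0.9304.
df = n − k − 1 = 288 − 3 − 1 = 284.
One-sided p ≈ 0.1765, which is ≥ 0.1, so fail to reject H₀.
The data do not give significant evidence that the true slope on market return is negative, holding the other predictors fixed.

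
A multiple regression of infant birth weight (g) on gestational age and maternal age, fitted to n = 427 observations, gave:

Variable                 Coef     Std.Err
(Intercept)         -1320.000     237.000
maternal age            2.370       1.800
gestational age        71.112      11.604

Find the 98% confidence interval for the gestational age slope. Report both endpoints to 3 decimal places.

(44.015, 98.209)

Read off: b = 71.112, SE = 11.604 for gestational age.
df = n − k − 1 = 427 − 2 − 1 = 424.
t* = t_{0.01, 424} = 2.335175.
Margin = t* × SE = 2.335175 × 11.604 = 27.09737.
CI: 71.112 ± 27.09737 → (44.015, 98.209).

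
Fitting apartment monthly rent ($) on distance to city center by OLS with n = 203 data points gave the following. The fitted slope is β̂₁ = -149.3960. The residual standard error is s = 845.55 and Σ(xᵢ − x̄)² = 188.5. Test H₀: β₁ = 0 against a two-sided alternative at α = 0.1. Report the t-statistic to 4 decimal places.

t = -2.4258

SE(β̂₁) = s/√Sₓₓ = 845.55/√188.5 = 61.5862.
t = -149.3960 / 61.5862 = -2.4258.
df = n − 2 = 201.
Two-sided p ≈ 0.0162, which is < 0.1, so reject H₀.
There is evidence that distance to city center is associated with apartment monthly rent.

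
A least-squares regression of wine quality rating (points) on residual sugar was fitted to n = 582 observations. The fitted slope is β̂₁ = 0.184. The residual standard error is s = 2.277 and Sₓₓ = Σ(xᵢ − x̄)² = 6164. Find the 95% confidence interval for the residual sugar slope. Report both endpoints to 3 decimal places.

SE(β̂₁) = s/√Sₓₓ = 2.277/√6164 = 0.0290023.
df = n − 2 = 580.
t* = t_{0.025, 580} = 1.964063.
Margin = t* × SE = 1.964063 × 0.0290023 = 0.05696.
CI: 0.184 ± 0.05696 → (0.127, 0.241).
With 95% confidence, each one-unit increase in residual sugar is associated with a change of between 0.127 and 0.241 points in wine quality rating.

(0.127, 0.241)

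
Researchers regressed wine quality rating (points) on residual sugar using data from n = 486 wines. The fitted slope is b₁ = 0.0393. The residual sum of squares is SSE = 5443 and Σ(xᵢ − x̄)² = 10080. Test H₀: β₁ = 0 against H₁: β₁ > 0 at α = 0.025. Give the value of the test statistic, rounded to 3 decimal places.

MSE = SSE/(n − 2) = 5443/484 = 11.2459.
SE(b₁) = √(MSE/Sₓₓ) = √(11.2459/10080) = 0.0334015.
t = 0.0393 / 0.0334015 = 1.177.
df = n − 2 = 484.
One-sided p ≈ 0.1200, which is ≥ 0.025, so fail to reject H₀.
The data do not give significant evidence that the true slope on residual sugar is positive.

t = 1.177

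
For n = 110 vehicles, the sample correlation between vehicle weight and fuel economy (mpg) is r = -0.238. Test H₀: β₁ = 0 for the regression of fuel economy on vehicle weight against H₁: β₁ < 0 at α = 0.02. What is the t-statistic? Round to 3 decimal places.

t = -2.547

t = r·√(n − 2)/√(1 − r²) = -0.238·√108/√0.943356 = -2.547.
df = n − 2 = 108.
One-sided p ≈ 0.0061, which is < 0.02, so reject H₀.
There is evidence of a linear association between vehicle weight and fuel economy.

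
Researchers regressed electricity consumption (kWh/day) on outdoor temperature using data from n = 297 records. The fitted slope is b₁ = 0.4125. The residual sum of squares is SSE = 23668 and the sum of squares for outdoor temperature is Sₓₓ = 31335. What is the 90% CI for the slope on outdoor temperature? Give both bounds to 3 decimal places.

MSE = SSE/(n − 2) = 23668/295 = 80.2305.
SE(b₁) = √(MSE/Sₓₓ) = √(80.2305/31335) = 0.0506005.
df = n − 2 = 295.
t* = t_{0.05, 295} = 1.650035.
Margin = t* × SE = 1.650035 × 0.0506005 = 0.08349.
CI: 0.4125 ± 0.08349 → (0.329, 0.496).
With 90% confidence, each one-unit increase in outdoor temperature is associated with a change of between 0.329 and 0.496 kWh/day in electricity consumption.

(0.329, 0.496)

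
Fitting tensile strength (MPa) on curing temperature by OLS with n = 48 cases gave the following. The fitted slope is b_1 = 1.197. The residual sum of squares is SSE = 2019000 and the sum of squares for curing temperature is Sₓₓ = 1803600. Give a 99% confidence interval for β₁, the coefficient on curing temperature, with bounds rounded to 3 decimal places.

MSE = SSE/(n − 2) = 2019000/46 = 43891.3.
SE(b_1) = √(MSE/Sₓₓ) = √(43891.3/1803600) = 0.155998.
df = n − 2 = 46.
t* = t_{0.005, 46} = 2.687013.
Margin = t* × SE = 2.687013 × 0.155998 = 0.41917.
CI: 1.197 ± 0.41917 → (0.778, 1.616).
With 99% confidence, each one-unit increase in curing temperature is associated with a change of between 0.778 and 1.616 MPa in tensile strength.

(0.778, 1.616)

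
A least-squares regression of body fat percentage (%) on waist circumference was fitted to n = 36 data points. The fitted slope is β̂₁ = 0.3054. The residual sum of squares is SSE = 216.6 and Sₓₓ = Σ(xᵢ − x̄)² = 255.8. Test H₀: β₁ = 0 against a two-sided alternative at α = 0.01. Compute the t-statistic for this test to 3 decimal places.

t = 1.935

MSE = SSE/(n − 2) = 216.6/34 = 6.37059.
SE(β̂₁) = √(MSE/Sₓₓ) = √(6.37059/255.8) = 0.157812.
t = 0.3054 / 0.157812 = 1.935.
df = n − 2 = 34.
Two-sided p ≈ 0.0613, which is ≥ 0.01, so fail to reject H₀.
The data do not give significant evidence of an association between waist circumference and body fat percentage.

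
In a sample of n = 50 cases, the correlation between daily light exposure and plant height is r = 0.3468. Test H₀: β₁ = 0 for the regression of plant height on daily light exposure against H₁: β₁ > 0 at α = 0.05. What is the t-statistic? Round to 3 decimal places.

t = r·√(n − 2)/√(1 − r²) = 0.3468·√48/√0.87973 = 2.562.
df = n − 2 = 48.
One-sided p ≈ 0.0068, which is < 0.05, so reject H₀.
There is evidence of a linear association between daily light exposure and plant height.

t = 2.562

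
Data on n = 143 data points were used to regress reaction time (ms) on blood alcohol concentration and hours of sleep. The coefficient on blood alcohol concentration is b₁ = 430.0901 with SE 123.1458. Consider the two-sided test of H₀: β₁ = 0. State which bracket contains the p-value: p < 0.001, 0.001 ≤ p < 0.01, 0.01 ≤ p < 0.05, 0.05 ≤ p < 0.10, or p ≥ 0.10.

t = 430.0901 / 123.1458 = 3.493.
df = n − k − 1 = 143 − 2 − 1 = 140.
Two-sided p = 2·P(T_{140} > |t|) ≈ 0.0006.
So p < 0.001.

p < 0.001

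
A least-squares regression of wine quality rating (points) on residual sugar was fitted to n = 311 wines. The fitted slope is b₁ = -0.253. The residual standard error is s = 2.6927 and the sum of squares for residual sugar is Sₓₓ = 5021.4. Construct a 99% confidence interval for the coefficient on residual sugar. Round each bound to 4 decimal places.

SE(b₁) = s/√Sₓₓ = 2.6927/√5021.4 = 0.0379993.
df = n − 2 = 309.
t* = t_{0.005, 309} = 2.591833.
Margin = t* × SE = 2.591833 × 0.0379993 = 0.098488.
CI: -0.253 ± 0.098488 → (-0.3515, -0.1545).
With 99% confidence, each one-unit increase in residual sugar is associated with a change of between -0.3515 and -0.1545 points in wine quality rating.

(-0.3515, -0.1545)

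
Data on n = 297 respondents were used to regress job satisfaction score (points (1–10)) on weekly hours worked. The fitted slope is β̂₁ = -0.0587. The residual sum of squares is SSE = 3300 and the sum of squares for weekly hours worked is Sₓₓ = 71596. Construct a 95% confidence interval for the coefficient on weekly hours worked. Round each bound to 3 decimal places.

MSE = SSE/(n − 2) = 3300/295 = 11.1864.
SE(β̂₁) = √(MSE/Sₓₓ) = √(11.1864/71596) = 0.0124998.
df = n − 2 = 295.
t* = t_{0.025, 295} = 1.968038.
Margin = t* × SE = 1.968038 × 0.0124998 = 0.02460.
CI: -0.0587 ± 0.02460 → (-0.083, -0.034).
With 95% confidence, each one-unit increase in weekly hours worked is associated with a change of between -0.083 and -0.034 points (1–10) in job satisfaction score.

(-0.083, -0.034)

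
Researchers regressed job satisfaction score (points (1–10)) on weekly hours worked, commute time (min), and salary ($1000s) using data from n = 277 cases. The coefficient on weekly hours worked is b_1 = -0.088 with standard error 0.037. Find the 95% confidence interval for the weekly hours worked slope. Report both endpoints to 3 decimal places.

(-0.161, -0.015)

df = n − k − 1 = 277 − 3 − 1 = 273.
t* = t_{0.025, 273} = 1.968692.
Margin = t* × SE = 1.968692 × 0.037 = 0.07284.
CI: -0.088 ± 0.07284 → (-0.161, -0.015).
With 95% confidence, each one-unit increase in weekly hours worked is associated with a change of between -0.161 and -0.015 points (1–10) in job satisfaction score, holding the other predictors fixed.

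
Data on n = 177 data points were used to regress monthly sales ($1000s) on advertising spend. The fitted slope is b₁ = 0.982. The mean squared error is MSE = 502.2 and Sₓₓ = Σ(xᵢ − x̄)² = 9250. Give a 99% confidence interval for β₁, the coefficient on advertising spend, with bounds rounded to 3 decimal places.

(0.375, 1.589)

SE(b₁) = √(MSE/Sₓₓ) = √(502.2/9250) = 0.233006.
df = n − 2 = 175.
t* = t_{0.005, 175} = 2.604215.
Margin = t* × SE = 2.604215 × 0.233006 = 0.60680.
CI: 0.982 ± 0.60680 → (0.375, 1.589).
With 99% confidence, each one-unit increase in advertising spend is associated with a change of between 0.375 and 1.589 $1000s in monthly sales.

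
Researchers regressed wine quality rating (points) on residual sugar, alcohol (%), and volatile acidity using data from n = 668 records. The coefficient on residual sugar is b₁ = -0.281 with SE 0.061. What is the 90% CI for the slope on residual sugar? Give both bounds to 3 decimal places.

(-0.381, -0.181)

df = n − k − 1 = 668 − 3 − 1 = 664.
t* = t_{0.05, 664} = 1.647152.
Margin = t* × SE = 1.647152 × 0.061 = 0.10048.
CI: -0.281 ± 0.10048 → (-0.381, -0.181).
With 90% confidence, each one-unit increase in residual sugar is associated with a change of between -0.381 and -0.181 points in wine quality rating, holding the other predictors fixed.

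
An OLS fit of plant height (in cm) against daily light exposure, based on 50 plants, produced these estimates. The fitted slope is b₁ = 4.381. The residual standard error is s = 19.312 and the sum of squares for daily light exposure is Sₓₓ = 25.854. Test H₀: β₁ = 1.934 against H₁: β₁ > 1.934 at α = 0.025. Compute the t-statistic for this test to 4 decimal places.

SE(b₁) = s/√Sₓₓ = 19.312/√25.854 = 3.79807.
t = (4.381 − 1.934) / 3.79807 = 0.6443.
df = n − 2 = 48.
One-sided p ≈ 0.2612, which is ≥ 0.025, so fail to reject H₀.
The data do not give significant evidence that the true slope on daily light exposure exceeds 1.934 cm per unit.

t = 0.6443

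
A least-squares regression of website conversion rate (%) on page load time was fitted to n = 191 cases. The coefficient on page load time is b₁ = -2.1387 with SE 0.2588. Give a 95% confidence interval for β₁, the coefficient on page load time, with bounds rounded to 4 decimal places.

df = n − 2 = 191 − 2 = 189.
t* = t_{0.025, 189} = 1.972595.
Margin = t* × SE = 1.972595 × 0.2588 = 0.510508.
CI: -2.1387 ± 0.510508 → (-2.6492, -1.6282).
With 95% confidence, each one-unit increase in page load time is associated with a change of between -2.6492 and -1.6282 % in website conversion rate.

(-2.6492, -1.6282)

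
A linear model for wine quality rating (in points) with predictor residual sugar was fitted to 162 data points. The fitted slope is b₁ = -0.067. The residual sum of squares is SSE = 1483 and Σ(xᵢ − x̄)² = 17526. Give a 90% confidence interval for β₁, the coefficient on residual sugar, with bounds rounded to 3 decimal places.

(-0.105, -0.029)

MSE = SSE/(n − 2) = 1483/160 = 9.26875.
SE(b₁) = √(MSE/Sₓₓ) = √(9.26875/17526) = 0.0229969.
df = n − 2 = 160.
t* = t_{0.05, 160} = 1.654433.
Margin = t* × SE = 1.654433 × 0.0229969 = 0.03805.
CI: -0.067 ± 0.03805 → (-0.105, -0.029).
With 90% confidence, each one-unit increase in residual sugar is associated with a change of between -0.105 and -0.029 points in wine quality rating.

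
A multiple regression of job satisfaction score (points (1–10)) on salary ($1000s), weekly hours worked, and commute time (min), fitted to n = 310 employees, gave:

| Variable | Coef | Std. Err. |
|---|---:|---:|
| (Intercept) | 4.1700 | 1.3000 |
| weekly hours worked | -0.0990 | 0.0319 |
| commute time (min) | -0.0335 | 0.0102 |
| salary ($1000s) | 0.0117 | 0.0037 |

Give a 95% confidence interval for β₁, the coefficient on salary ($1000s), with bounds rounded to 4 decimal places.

(0.0044, 0.0190)

Read off: b = 0.0117, SE = 0.0037 for salary ($1000s).
df = n − k − 1 = 310 − 3 − 1 = 306.
t* = t_{0.025, 306} = 1.967747.
Margin = t* × SE = 1.967747 × 0.0037 = 0.007281.
CI: 0.0117 ± 0.007281 → (0.0044, 0.0190).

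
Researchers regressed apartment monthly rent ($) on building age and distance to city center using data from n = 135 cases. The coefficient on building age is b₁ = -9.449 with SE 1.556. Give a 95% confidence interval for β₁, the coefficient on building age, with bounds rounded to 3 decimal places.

(-12.527, -6.371)

df = n − k − 1 = 135 − 2 − 1 = 132.
t* = t_{0.025, 132} = 1.978099.
Margin = t* × SE = 1.978099 × 1.556 = 3.07792.
CI: -9.449 ± 3.07792 → (-12.527, -6.371).
With 95% confidence, each one-unit increase in building age is associated with a change of between -12.527 and -6.371 $ in apartment monthly rent, holding the other predictors fixed.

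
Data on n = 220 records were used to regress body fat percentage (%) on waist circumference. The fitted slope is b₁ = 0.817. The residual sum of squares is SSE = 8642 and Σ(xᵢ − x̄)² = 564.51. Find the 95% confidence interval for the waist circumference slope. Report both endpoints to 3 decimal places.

(0.295, 1.339)

MSE = SSE/(n − 2) = 8642/218 = 39.6422.
SE(b₁) = √(MSE/Sₓₓ) = √(39.6422/564.51) = 0.264998.
df = n − 2 = 218.
t* = t_{0.025, 218} = 1.970906.
Margin = t* × SE = 1.970906 × 0.264998 = 0.52229.
CI: 0.817 ± 0.52229 → (0.295, 1.339).
With 95% confidence, each one-unit increase in waist circumference is associated with a change of between 0.295 and 1.339 % in body fat percentage.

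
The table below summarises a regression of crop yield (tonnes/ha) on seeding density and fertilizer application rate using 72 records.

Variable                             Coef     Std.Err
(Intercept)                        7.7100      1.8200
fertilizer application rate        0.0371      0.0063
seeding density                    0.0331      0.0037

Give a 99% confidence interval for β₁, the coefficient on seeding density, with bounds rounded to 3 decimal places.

Read off: b = 0.0331, SE = 0.0037 for seeding density.
df = n − k − 1 = 72 − 2 − 1 = 69.
t* = t_{0.005, 69} = 2.648977.
Margin = t* × SE = 2.648977 × 0.0037 = 0.00980.
CI: 0.0331 ± 0.00980 → (0.023, 0.043).

(0.023, 0.043)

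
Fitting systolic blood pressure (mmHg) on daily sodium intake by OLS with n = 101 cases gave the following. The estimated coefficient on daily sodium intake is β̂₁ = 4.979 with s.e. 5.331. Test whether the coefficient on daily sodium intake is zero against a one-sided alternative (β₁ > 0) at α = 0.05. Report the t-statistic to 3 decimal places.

H₀: β₁ = 0 vs H₁: β₁ > 0.
t = (β̂₁ − β₁⁰)/SE = 4.979 / 5.331 = 0.934.
df = n − 2 = 101 − 2 = 99.
One-sided p ≈ 0.1763, which is ≥ 0.05, so fail to reject H₀.
The data do not give significant evidence that the true slope on daily sodium intake is positive.

t = 0.934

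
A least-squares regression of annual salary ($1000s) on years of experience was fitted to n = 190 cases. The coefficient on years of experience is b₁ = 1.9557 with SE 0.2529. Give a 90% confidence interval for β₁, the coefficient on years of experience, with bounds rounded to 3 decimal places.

df = n − 2 = 190 − 2 = 188.
t* = t_{0.05, 188} = 1.652999.
Margin = t* × SE = 1.652999 × 0.2529 = 0.41804.
CI: 1.9557 ± 0.41804 → (1.538, 2.374).
With 90% confidence, each one-unit increase in years of experience is associated with a change of between 1.538 and 2.374 $1000s in annual salary.

(1.538, 2.374)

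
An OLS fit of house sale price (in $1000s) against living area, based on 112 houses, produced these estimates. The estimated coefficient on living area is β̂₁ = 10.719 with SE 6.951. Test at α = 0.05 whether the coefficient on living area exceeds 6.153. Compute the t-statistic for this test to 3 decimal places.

t = 0.657

H₀: β₁ = 6.153 vs H₁: β₁ > 6.153.
t = (β̂₁ − β₁⁰)/SE = (10.719 − 6.153) / 6.951 = 0.657.
df = n − 2 = 112 − 2 = 110.
One-sided p ≈ 0.2563, which is ≥ 0.05, so fail to reject H₀.
The data do not give significant evidence that the true slope on living area exceeds 6.153 $1000s per unit.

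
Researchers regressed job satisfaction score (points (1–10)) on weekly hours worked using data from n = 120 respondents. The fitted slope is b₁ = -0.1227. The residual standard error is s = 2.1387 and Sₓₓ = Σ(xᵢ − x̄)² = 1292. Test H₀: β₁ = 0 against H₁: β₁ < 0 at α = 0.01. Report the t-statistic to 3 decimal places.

SE(b₁) = s/√Sₓₓ = 2.1387/√1292 = 0.0595002.
t = -0.1227 / 0.0595002 = -2.062.
df = n − 2 = 118.
One-sided p ≈ 0.0207, which is ≥ 0.01, so fail to reject H₀.
The data do not give significant evidence that the true slope on weekly hours worked is negative.

t = -2.062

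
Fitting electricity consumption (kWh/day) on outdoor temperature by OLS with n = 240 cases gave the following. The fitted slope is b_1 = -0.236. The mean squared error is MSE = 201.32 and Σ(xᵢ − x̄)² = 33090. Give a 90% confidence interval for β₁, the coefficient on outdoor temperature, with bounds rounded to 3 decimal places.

(-0.365, -0.107)

SE(b_1) = √(MSE/Sₓₓ) = √(201.32/33090) = 0.0780001.
df = n − 2 = 238.
t* = t_{0.05, 238} = 1.651281.
Margin = t* × SE = 1.651281 × 0.0780001 = 0.12880.
CI: -0.236 ± 0.12880 → (-0.365, -0.107).
With 90% confidence, each one-unit increase in outdoor temperature is associated with a change of between -0.365 and -0.107 kWh/day in electricity consumption.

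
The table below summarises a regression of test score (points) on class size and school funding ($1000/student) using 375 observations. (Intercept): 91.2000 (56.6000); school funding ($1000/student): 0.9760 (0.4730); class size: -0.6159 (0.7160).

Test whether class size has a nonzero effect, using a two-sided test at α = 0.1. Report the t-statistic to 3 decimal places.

t = -0.860

Read off: b = -0.6159, SE = 0.7160 for class size.
H₀: β₁ = 0 vs H₁: β₁ ≠ 0.
t = -0.6159 / 0.7160 = -0.860.
df = n − k − 1 = 375 − 2 − 1 = 372.
Two-sided p ≈ 0.3902, which is ≥ 0.1, so fail to reject H₀.
The data do not give significant evidence of an association between class size and test score, after adjusting for the other predictors.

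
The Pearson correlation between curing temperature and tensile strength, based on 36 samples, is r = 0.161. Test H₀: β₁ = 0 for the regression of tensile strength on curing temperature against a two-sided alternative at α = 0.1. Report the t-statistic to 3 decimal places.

t = 0.951

t = r·√(n − 2)/√(1 − r²) = 0.161·√34/√0.974079 = 0.951.
df = n − 2 = 34.
Two-sided p ≈ 0.3482, which is ≥ 0.1, so fail to reject H₀.
The data do not give significant evidence of a linear association between curing temperature and tensile strength.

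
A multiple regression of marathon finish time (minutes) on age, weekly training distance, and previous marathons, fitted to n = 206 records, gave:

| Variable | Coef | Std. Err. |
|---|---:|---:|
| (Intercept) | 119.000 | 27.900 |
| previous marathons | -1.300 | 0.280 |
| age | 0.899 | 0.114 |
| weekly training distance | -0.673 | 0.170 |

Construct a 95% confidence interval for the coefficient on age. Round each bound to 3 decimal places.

Read off: b = 0.899, SE = 0.114 for age.
df = n − k − 1 = 206 − 3 − 1 = 202.
t* = t_{0.025, 202} = 1.971777.
Margin = t* × SE = 1.971777 × 0.114 = 0.22478.
CI: 0.899 ± 0.22478 → (0.674, 1.124).

(0.674, 1.124)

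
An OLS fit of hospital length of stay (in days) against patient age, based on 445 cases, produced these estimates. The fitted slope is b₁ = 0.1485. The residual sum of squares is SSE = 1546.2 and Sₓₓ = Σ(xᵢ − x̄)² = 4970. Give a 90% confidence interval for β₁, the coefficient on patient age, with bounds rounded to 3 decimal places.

MSE = SSE/(n − 2) = 1546.2/443 = 3.49029.
SE(b₁) = √(MSE/Sₓₓ) = √(3.49029/4970) = 0.0265004.
df = n − 2 = 443.
t* = t_{0.05, 443} = 1.648301.
Margin = t* × SE = 1.648301 × 0.0265004 = 0.04368.
CI: 0.1485 ± 0.04368 → (0.105, 0.192).
With 90% confidence, each one-unit increase in patient age is associated with a change of between 0.105 and 0.192 days in hospital length of stay.

(0.105, 0.192)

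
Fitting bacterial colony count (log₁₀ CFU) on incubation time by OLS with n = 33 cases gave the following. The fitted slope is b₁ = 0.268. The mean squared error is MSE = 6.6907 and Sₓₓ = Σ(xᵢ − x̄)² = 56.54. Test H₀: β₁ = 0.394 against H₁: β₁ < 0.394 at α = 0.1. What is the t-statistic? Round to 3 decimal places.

t = -0.366

SE(b₁) = √(MSE/Sₓₓ) = √(6.6907/56.54) = 0.344.
t = (0.268 − 0.394) / 0.344 = -0.366.
df = n − 2 = 31.
One-sided p ≈ 0.3583, which is ≥ 0.1, so fail to reject H₀.
The data do not give significant evidence that the true slope on incubation time is below 0.394 log₁₀ CFU per unit.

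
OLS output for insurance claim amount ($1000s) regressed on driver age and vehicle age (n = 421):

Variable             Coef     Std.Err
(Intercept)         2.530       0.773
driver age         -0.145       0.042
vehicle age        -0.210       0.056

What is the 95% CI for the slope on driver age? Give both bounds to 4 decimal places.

(-0.2276, -0.0624)

Read off: b = -0.145, SE = 0.042 for driver age.
df = n − k − 1 = 421 − 2 − 1 = 418.
t* = t_{0.025, 418} = 1.965655.
Margin = t* × SE = 1.965655 × 0.042 = 0.082558.
CI: -0.145 ± 0.082558 → (-0.2276, -0.0624).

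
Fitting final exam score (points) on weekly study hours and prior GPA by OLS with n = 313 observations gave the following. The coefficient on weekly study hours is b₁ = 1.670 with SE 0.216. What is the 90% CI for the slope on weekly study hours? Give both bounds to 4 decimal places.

df = n − k − 1 = 313 − 2 − 1 = 310.
t* = t_{0.05, 310} = 1.649784.
Margin = t* × SE = 1.649784 × 0.216 = 0.356353.
CI: 1.670 ± 0.356353 → (1.3136, 2.0264).
With 90% confidence, each one-unit increase in weekly study hours is associated with a change of between 1.3136 and 2.0264 points in final exam score, holding the other predictors fixed.

(1.3136, 2.0264)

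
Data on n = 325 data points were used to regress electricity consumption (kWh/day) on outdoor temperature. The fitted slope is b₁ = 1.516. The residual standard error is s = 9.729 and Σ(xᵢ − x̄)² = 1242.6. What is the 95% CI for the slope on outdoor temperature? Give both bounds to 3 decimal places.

(0.973, 2.059)

SE(b₁) = s/√Sₓₓ = 9.729/√1242.6 = 0.275996.
df = n − 2 = 323.
t* = t_{0.025, 323} = 1.967336.
Margin = t* × SE = 1.967336 × 0.275996 = 0.54298.
CI: 1.516 ± 0.54298 → (0.973, 2.059).
With 95% confidence, each one-unit increase in outdoor temperature is associated with a change of between 0.973 and 2.059 kWh/day in electricity consumption.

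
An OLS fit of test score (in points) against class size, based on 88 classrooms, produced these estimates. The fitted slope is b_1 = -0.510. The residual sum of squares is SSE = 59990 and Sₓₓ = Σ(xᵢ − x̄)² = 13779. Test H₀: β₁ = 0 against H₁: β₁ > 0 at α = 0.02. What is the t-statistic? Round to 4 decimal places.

MSE = SSE/(n − 2) = 59990/86 = 697.558.
SE(b_1) = √(MSE/Sₓₓ) = √(697.558/13779) = 0.224999.
t = -0.510 / 0.224999 = -2.2667.
df = n − 2 = 86.
One-sided p ≈ 0.9870, which is ≥ 0.02, so fail to reject H₀.
The data do not give significant evidence that the true slope on class size is positive.

t = -2.2667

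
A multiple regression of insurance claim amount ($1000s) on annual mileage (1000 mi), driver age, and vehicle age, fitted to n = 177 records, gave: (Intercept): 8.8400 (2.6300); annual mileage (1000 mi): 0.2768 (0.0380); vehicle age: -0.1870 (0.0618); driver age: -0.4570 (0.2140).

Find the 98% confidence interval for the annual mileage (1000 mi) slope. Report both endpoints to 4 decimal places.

Read off: b = 0.2768, SE = 0.0380 for annual mileage (1000 mi).
df = n − k − 1 = 177 − 3 − 1 = 173.
t* = t_{0.01, 173} = 2.348096.
Margin = t* × SE = 2.348096 × 0.0380 = 0.089228.
CI: 0.2768 ± 0.089228 → (0.1876, 0.3660).

(0.1876, 0.3660)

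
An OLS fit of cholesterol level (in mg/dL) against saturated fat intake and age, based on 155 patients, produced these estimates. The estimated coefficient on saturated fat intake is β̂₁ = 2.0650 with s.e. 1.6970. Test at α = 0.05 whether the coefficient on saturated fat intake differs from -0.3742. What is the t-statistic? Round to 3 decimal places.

t = 1.437

H₀: β₁ = -0.3742 vs H₁: β₁ ≠ -0.3742.
t = (β̂₁ − β₁⁰)/SE = (2.0650 − (-0.3742)) / 1.6970 = 1.437.
df = n − k − 1 = 155 − 2 − 1 = 152.
Two-sided p ≈ 0.1527, which is ≥ 0.05, so fail to reject H₀.
The data are consistent with a true slope of -0.3742 mg/dL per unit of saturated fat intake, holding the other predictors fixed.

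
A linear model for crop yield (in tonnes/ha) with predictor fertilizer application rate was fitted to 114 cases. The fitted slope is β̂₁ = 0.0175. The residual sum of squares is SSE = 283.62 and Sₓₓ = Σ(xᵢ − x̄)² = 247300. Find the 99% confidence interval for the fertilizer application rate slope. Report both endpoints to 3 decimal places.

(0.009, 0.026)

MSE = SSE/(n − 2) = 283.62/112 = 2.53232.
SE(β̂₁) = √(MSE/Sₓₓ) = √(2.53232/247300) = 0.00319998.
df = n − 2 = 112.
t* = t_{0.005, 112} = 2.62044.
Margin = t* × SE = 2.62044 × 0.00319998 = 0.00839.
CI: 0.0175 ± 0.00839 → (0.009, 0.026).
With 99% confidence, each one-unit increase in fertilizer application rate is associated with a change of between 0.009 and 0.026 tonnes/ha in crop yield.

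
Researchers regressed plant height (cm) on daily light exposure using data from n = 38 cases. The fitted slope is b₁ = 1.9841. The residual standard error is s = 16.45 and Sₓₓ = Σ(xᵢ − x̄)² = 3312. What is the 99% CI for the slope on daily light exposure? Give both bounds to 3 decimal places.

SE(b₁) = s/√Sₓₓ = 16.45/√3312 = 0.285839.
df = n − 2 = 36.
t* = t_{0.005, 36} = 2.719485.
Margin = t* × SE = 2.719485 × 0.285839 = 0.77733.
CI: 1.9841 ± 0.77733 → (1.207, 2.761).
With 99% confidence, each one-unit increase in daily light exposure is associated with a change of between 1.207 and 2.761 cm in plant height.

(1.207, 2.761)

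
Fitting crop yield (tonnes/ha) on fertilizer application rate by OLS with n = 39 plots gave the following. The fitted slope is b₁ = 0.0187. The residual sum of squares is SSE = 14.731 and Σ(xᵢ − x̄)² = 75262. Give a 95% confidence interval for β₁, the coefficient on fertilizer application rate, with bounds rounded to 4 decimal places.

MSE = SSE/(n − 2) = 14.731/37 = 0.398135.
SE(b₁) = √(MSE/Sₓₓ) = √(0.398135/75262) = 0.0023.
df = n − 2 = 37.
t* = t_{0.025, 37} = 2.026192.
Margin = t* × SE = 2.026192 × 0.0023 = 0.004660.
CI: 0.0187 ± 0.004660 → (0.0140, 0.0234).
With 95% confidence, each one-unit increase in fertilizer application rate is associated with a change of between 0.0140 and 0.0234 tonnes/ha in crop yield.

(0.0140, 0.0234)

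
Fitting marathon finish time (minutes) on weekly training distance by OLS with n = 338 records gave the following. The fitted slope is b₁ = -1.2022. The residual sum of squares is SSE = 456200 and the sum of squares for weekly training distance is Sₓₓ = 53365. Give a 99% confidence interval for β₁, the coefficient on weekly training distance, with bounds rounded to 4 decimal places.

(-1.6154, -0.7890)

MSE = SSE/(n − 2) = 456200/336 = 1357.74.
SE(b₁) = √(MSE/Sₓₓ) = √(1357.74/53365) = 0.159507.
df = n − 2 = 336.
t* = t_{0.005, 336} = 2.59054.
Margin = t* × SE = 2.59054 × 0.159507 = 0.413209.
CI: -1.2022 ± 0.413209 → (-1.6154, -0.7890).
With 99% confidence, each one-unit increase in weekly training distance is associated with a change of between -1.6154 and -0.7890 minutes in marathon finish time.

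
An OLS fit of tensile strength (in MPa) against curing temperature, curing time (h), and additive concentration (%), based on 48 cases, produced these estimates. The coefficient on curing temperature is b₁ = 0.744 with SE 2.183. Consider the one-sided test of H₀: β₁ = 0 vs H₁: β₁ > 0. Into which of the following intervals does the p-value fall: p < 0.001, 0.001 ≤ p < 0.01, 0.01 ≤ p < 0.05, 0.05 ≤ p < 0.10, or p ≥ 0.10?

p ≥ 0.10

t = 0.744 / 2.183 = 0.341.
df = n − k − 1 = 48 − 3 − 1 = 44.
One-sided p = P(T_{44} > t) ≈ 0.3674.
So p ≥ 0.10.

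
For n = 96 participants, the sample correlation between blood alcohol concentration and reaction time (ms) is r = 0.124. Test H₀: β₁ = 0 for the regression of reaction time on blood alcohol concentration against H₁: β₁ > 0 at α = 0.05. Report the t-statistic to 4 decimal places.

t = r·√(n − 2)/√(1 − r²) = 0.124·√94/√0.984624 = 1.2116.
df = n − 2 = 94.
One-sided p ≈ 0.1144, which is ≥ 0.05, so fail to reject H₀.
The data do not give significant evidence of a linear association between blood alcohol concentration and reaction time.

t = 1.2116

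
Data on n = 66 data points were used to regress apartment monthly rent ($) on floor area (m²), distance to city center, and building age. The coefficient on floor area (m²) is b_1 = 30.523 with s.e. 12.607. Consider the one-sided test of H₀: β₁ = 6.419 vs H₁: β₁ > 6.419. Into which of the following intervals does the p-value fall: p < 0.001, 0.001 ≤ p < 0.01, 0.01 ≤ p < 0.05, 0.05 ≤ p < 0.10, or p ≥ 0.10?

t = (30.523 − 6.419) / 12.607 = 1.912.
df = n − k − 1 = 66 − 3 − 1 = 62.
One-sided p = P(T_{62} > t) ≈ 0.0303.
So 0.01 ≤ p < 0.05.

0.01 ≤ p < 0.05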